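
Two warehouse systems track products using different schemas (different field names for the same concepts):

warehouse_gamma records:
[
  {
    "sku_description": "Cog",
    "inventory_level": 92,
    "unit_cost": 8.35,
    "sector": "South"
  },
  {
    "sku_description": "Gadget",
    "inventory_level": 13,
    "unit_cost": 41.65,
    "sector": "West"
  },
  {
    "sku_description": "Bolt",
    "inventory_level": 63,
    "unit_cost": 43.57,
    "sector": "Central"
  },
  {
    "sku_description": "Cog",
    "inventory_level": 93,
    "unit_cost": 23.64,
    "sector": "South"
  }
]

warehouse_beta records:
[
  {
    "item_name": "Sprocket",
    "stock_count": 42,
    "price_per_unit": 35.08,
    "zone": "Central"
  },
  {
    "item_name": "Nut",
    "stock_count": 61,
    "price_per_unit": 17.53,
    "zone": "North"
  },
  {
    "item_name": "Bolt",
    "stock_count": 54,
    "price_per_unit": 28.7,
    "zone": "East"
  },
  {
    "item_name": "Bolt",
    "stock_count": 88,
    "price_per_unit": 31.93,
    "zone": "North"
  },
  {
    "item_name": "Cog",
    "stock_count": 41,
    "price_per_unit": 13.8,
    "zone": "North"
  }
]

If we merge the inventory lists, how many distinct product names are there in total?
5

Schema mapping: "sku_description" (warehouse_gamma) = "item_name" (warehouse_beta) = product name

Products in warehouse_gamma: ['Bolt', 'Cog', 'Gadget']
Products in warehouse_beta: ['Bolt', 'Cog', 'Nut', 'Sprocket']

Union (unique products): ['Bolt', 'Cog', 'Gadget', 'Nut', 'Sprocket']
Count: 5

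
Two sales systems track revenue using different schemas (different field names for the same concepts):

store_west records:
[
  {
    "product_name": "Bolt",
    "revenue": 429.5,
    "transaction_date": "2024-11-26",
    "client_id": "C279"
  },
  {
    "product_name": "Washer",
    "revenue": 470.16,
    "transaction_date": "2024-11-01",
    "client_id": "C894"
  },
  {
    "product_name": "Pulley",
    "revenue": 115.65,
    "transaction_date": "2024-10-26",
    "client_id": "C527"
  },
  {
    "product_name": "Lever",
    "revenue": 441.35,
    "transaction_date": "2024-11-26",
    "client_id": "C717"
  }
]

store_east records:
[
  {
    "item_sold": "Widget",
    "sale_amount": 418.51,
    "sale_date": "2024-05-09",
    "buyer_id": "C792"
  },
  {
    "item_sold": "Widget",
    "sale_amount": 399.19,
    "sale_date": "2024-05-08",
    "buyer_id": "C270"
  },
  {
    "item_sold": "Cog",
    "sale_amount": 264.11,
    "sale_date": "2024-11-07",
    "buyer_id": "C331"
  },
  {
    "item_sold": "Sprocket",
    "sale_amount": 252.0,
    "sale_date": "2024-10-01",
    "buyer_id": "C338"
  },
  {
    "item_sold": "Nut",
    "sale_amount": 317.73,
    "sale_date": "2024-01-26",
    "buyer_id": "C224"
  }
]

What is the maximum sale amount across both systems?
470.16

Reconcile: "revenue" (store_west) = "sale_amount" (store_east) = sale amount

Maximum in store_west: 470.16
Maximum in store_east: 418.51

Overall maximum: max(470.16, 418.51) = 470.16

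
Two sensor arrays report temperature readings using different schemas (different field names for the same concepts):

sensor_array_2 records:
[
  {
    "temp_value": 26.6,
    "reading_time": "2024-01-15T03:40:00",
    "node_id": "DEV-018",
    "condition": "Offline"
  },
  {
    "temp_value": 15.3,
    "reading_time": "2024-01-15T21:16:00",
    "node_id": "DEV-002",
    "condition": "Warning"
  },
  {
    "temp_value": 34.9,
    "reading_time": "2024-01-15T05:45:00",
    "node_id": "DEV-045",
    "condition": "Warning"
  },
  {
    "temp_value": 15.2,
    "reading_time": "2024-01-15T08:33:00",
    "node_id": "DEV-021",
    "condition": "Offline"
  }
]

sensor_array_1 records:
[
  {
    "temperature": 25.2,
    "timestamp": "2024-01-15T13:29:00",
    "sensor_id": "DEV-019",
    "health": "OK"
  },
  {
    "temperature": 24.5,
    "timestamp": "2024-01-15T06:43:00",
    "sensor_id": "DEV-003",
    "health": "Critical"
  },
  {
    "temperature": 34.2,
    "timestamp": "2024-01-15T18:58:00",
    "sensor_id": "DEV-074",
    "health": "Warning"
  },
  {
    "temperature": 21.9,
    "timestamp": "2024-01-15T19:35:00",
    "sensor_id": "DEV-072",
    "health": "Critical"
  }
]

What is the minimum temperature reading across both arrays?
15.2

Schema mapping: "temp_value" (sensor_array_2) = "temperature" (sensor_array_1) = temperature reading

Minimum in sensor_array_2: 15.2
Minimum in sensor_array_1: 21.9

Overall minimum: min(15.2, 21.9) = 15.2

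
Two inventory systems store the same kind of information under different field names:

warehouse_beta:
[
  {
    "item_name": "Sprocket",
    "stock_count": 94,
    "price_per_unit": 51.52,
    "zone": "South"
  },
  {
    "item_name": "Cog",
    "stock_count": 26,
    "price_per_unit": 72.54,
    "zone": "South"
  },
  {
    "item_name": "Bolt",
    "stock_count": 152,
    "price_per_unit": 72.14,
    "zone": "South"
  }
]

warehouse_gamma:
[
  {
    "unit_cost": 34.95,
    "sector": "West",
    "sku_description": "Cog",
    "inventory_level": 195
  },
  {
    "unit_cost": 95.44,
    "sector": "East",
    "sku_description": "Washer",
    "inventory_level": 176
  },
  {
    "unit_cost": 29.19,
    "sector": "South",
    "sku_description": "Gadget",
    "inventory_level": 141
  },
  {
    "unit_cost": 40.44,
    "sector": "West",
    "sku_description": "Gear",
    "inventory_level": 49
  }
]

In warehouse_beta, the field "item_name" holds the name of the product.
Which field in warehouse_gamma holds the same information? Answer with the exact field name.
sku_description

In warehouse_beta, "item_name" holds the name of the product.
The fields in warehouse_gamma are: "unit_cost", "sector", "sku_description", "inventory_level".
"sku_description" is the match: the name refers to the same concept and its values are product-name strings (e.g. 'Cog', 'Gadget').
The other fields ("unit_cost", "sector", "inventory_level") hold different kinds of data.

So "item_name" in warehouse_beta corresponds to "sku_description" in warehouse_gamma.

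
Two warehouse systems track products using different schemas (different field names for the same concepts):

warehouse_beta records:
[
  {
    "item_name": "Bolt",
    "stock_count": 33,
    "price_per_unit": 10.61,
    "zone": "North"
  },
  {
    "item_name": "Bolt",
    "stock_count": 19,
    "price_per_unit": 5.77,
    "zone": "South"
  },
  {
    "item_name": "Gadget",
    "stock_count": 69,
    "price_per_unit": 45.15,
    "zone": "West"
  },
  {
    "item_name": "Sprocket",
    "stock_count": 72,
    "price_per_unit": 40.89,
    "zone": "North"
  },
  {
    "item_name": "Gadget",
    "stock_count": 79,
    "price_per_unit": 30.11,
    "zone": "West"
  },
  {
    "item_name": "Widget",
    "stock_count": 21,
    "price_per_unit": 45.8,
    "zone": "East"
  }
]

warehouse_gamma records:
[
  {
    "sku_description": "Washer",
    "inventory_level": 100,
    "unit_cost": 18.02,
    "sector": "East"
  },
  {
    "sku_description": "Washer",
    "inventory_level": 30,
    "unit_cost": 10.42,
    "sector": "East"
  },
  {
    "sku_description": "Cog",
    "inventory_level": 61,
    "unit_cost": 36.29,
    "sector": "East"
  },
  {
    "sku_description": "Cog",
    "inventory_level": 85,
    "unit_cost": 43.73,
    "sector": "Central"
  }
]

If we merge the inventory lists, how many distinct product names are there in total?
6

Schema mapping: "item_name" (warehouse_beta) = "sku_description" (warehouse_gamma) = product name

Products in warehouse_beta: ['Bolt', 'Gadget', 'Sprocket', 'Widget']
Products in warehouse_gamma: ['Cog', 'Washer']

Union (unique products): ['Bolt', 'Cog', 'Gadget', 'Sprocket', 'Washer', 'Widget']
Count: 6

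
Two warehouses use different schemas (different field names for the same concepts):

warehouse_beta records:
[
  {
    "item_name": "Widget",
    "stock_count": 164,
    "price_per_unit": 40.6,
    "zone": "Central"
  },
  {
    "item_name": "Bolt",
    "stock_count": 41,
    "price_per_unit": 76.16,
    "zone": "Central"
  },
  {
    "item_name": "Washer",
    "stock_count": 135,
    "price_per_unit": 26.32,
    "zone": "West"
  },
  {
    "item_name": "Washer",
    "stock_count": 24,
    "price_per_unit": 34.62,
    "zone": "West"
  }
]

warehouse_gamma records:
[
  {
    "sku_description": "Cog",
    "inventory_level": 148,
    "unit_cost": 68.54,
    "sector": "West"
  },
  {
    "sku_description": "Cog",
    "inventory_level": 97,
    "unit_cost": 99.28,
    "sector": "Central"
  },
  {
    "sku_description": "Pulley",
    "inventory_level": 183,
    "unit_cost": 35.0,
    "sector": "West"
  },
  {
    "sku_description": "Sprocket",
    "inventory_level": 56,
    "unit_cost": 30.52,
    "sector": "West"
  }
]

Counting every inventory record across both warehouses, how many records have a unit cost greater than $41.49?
3

Schema mapping: "price_per_unit" (warehouse_beta) = "unit_cost" (warehouse_gamma) = unit cost

Records > $41.49 in warehouse_beta: 1
Records > $41.49 in warehouse_gamma: 2

Total count: 1 + 2 = 3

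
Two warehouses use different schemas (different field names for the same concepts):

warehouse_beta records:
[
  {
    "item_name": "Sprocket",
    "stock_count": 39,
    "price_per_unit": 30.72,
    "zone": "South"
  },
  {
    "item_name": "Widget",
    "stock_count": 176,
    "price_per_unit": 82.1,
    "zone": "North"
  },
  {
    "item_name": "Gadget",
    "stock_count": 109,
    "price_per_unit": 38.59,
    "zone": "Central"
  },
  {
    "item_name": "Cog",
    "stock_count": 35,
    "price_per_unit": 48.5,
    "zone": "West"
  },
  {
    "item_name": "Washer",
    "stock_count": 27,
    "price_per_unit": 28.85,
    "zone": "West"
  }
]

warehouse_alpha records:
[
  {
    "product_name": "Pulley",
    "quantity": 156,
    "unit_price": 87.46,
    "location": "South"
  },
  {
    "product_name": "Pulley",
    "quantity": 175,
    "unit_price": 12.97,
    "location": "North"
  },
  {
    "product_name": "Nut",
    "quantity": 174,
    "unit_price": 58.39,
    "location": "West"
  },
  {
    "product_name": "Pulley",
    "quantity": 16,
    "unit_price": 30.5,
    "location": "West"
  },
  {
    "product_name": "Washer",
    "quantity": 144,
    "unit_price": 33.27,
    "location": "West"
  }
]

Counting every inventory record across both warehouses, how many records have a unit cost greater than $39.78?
4

Schema mapping: "price_per_unit" (warehouse_beta) = "unit_price" (warehouse_alpha) = unit cost

Records > $39.78 in warehouse_beta: 2
Records > $39.78 in warehouse_alpha: 2

Total count: 2 + 2 = 4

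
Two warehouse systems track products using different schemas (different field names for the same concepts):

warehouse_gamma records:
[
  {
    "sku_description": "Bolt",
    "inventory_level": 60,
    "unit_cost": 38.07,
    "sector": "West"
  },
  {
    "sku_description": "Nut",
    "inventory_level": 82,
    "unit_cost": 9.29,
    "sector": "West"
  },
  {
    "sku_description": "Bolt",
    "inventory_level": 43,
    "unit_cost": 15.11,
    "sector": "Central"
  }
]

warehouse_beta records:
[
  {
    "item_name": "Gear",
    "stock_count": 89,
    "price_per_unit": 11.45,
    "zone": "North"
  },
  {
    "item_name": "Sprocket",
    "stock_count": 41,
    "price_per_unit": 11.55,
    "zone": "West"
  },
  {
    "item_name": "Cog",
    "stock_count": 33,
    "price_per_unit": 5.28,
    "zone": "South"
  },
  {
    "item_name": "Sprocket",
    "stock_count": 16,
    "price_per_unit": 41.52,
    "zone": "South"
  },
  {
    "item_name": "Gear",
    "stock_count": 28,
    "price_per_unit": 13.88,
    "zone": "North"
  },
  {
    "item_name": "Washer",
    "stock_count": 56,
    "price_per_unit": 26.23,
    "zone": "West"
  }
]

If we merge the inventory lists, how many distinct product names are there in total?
6

Schema mapping: "sku_description" (warehouse_gamma) = "item_name" (warehouse_beta) = product name

Products in warehouse_gamma: ['Bolt', 'Nut']
Products in warehouse_beta: ['Cog', 'Gear', 'Sprocket', 'Washer']

Union (unique products): ['Bolt', 'Cog', 'Gear', 'Nut', 'Sprocket', 'Washer']
Count: 6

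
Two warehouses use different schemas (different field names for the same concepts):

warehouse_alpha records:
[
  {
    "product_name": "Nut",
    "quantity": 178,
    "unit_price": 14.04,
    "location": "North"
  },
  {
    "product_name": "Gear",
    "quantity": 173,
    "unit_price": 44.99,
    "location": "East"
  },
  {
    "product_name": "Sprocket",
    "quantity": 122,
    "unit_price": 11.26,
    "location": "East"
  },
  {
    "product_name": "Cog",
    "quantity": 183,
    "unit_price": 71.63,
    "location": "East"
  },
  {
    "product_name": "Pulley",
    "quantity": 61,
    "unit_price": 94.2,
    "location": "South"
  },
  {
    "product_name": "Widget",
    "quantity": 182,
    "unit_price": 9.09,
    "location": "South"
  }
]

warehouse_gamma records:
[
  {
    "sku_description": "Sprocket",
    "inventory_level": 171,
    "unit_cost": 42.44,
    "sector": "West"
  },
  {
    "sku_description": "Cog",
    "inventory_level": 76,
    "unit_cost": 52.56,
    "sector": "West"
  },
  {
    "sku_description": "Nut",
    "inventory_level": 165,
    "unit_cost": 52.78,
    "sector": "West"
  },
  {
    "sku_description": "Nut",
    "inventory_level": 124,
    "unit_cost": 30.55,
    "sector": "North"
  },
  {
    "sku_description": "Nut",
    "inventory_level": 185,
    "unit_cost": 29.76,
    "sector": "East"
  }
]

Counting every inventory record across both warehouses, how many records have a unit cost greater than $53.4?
2

Schema mapping: "unit_price" (warehouse_alpha) = "unit_cost" (warehouse_gamma) = unit cost

Records > $53.4 in warehouse_alpha: 2
Records > $53.4 in warehouse_gamma: 0

Total count: 2 + 0 = 2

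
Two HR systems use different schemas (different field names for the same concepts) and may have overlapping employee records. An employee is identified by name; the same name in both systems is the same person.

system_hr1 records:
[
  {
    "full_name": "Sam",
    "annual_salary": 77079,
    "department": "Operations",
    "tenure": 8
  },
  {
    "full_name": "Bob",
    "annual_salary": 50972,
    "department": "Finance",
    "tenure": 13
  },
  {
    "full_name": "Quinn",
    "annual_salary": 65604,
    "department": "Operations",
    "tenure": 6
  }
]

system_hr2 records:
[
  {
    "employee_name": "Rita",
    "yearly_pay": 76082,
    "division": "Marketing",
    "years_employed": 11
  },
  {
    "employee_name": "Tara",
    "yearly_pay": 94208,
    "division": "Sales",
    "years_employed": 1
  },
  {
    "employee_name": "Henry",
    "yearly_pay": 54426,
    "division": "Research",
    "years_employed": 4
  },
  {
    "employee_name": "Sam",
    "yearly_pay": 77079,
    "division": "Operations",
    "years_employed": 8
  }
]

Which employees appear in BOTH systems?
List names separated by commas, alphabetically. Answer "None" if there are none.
Sam

Schema mapping: "full_name" (system_hr1) = "employee_name" (system_hr2) = employee name

Names in system_hr1: ['Bob', 'Quinn', 'Sam']
Names in system_hr2: ['Henry', 'Rita', 'Sam', 'Tara']

Intersection: ['Sam']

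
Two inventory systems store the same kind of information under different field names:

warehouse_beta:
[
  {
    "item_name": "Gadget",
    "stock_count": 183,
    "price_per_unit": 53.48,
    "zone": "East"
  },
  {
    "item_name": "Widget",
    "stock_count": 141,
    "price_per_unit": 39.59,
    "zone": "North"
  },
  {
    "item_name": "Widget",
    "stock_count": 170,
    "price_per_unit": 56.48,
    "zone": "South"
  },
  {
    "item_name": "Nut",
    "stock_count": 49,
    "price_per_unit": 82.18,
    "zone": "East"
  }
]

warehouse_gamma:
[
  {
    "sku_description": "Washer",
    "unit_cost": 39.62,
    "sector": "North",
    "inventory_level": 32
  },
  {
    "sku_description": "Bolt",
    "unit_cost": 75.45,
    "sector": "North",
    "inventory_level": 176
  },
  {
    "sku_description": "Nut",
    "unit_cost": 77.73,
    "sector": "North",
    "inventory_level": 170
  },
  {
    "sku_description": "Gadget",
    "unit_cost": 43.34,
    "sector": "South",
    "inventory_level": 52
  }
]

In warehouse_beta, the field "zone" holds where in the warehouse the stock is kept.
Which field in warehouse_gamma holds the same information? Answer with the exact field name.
sector

In warehouse_beta, "zone" holds where in the warehouse the stock is kept.
The fields in warehouse_gamma are: "sku_description", "unit_cost", "sector", "inventory_level".
"sector" is the match: the name refers to the same concept and its values are area labels (e.g. 'North', 'South').
The other fields ("sku_description", "unit_cost", "inventory_level") hold different kinds of data.

So "zone" in warehouse_beta corresponds to "sector" in warehouse_gamma.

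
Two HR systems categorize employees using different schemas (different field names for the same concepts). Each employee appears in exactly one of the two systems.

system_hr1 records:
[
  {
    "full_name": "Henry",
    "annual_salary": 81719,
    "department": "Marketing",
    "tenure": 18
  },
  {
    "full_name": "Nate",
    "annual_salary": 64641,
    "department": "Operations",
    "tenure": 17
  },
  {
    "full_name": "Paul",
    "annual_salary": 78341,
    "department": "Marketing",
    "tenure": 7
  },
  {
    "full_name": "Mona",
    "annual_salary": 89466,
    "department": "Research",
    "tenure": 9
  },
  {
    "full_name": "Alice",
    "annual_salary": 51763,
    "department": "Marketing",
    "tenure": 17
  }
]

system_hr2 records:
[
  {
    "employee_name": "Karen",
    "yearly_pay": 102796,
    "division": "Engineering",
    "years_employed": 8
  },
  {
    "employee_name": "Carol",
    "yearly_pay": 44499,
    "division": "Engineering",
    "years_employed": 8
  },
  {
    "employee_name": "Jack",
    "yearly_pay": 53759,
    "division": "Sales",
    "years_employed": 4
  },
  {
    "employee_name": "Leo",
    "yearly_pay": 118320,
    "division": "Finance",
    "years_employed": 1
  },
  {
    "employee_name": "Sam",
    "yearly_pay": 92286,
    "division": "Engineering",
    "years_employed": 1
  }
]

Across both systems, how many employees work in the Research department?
1

Schema mapping: "department" (system_hr1) = "division" (system_hr2) = department

Research employees in system_hr1: 1
Research employees in system_hr2: 0

Total in Research: 1 + 0 = 1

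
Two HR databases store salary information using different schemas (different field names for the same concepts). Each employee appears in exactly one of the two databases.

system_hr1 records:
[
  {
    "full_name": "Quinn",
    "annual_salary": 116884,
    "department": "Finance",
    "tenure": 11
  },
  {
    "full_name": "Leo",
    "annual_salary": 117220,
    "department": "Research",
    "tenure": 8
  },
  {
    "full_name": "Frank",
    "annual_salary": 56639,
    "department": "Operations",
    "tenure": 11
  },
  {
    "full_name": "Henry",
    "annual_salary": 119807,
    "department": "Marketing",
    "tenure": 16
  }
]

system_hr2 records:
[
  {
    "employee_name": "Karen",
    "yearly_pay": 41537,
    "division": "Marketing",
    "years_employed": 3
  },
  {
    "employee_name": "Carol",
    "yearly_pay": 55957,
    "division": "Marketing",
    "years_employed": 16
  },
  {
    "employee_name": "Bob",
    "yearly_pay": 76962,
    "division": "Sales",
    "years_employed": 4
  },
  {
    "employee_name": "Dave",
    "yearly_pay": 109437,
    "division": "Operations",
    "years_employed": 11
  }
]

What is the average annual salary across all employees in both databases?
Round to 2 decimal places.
86805.38

Schema mapping: "annual_salary" (system_hr1) = "yearly_pay" (system_hr2) = annual salary

All salaries: [116884, 117220, 56639, 119807, 41537, 55957, 76962, 109437]
Sum: 694443
Count: 8
Average: 694443 / 8 = 86805.38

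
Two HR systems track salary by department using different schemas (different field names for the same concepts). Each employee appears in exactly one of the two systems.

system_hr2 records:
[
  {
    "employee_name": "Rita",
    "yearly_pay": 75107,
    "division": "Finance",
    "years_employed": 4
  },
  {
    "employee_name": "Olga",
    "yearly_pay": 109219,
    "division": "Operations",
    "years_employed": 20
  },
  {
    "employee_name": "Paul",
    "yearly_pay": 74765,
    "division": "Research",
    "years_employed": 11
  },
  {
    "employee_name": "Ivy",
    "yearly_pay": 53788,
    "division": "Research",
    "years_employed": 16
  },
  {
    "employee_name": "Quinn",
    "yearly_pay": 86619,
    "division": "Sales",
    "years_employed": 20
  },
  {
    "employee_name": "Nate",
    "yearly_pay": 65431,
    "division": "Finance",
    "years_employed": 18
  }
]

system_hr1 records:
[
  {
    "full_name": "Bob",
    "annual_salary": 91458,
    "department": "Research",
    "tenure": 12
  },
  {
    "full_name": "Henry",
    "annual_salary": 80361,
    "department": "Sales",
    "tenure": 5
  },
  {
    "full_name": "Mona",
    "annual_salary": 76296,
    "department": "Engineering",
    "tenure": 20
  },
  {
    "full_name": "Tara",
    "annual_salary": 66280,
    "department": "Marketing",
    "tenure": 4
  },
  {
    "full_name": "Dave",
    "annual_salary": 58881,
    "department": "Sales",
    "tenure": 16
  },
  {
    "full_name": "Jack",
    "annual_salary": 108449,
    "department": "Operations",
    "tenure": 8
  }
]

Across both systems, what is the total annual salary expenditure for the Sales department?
225861

Schema mappings:
- "division" (system_hr2) = "department" (system_hr1) = department
- "yearly_pay" (system_hr2) = "annual_salary" (system_hr1) = salary

Sales salaries from system_hr2: 86619
Sales salaries from system_hr1: 139242

Total: 86619 + 139242 = 225861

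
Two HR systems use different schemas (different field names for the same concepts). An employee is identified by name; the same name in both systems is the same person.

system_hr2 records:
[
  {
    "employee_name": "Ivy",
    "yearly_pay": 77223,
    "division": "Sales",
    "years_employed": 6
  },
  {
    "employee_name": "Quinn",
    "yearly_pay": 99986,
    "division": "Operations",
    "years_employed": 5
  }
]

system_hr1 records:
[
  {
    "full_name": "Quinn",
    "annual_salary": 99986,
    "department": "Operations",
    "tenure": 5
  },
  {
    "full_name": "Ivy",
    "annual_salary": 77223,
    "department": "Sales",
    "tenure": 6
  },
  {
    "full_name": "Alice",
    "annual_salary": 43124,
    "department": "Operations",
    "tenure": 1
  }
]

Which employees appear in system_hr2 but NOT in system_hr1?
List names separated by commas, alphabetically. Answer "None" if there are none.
None

Schema mapping: "employee_name" (system_hr2) = "full_name" (system_hr1) = employee name

Names in system_hr2: ['Ivy', 'Quinn']
Names in system_hr1: ['Alice', 'Ivy', 'Quinn']

In system_hr2 but not system_hr1: None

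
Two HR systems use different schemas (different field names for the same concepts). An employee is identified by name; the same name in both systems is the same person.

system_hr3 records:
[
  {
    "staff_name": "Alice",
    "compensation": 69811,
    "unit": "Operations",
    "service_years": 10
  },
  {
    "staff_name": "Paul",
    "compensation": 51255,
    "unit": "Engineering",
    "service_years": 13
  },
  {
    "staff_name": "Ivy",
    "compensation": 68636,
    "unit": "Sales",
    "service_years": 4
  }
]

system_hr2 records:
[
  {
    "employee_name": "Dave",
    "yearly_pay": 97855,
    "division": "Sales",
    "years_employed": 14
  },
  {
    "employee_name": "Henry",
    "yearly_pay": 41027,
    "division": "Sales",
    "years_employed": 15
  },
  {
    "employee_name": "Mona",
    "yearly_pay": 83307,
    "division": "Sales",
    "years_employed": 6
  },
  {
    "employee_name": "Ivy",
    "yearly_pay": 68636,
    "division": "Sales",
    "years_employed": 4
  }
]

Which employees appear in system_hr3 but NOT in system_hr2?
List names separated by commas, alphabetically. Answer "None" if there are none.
Alice, Paul

Schema mapping: "staff_name" (system_hr3) = "employee_name" (system_hr2) = employee name

Names in system_hr3: ['Alice', 'Ivy', 'Paul']
Names in system_hr2: ['Dave', 'Henry', 'Ivy', 'Mona']

In system_hr3 but not system_hr2: ['Alice', 'Paul']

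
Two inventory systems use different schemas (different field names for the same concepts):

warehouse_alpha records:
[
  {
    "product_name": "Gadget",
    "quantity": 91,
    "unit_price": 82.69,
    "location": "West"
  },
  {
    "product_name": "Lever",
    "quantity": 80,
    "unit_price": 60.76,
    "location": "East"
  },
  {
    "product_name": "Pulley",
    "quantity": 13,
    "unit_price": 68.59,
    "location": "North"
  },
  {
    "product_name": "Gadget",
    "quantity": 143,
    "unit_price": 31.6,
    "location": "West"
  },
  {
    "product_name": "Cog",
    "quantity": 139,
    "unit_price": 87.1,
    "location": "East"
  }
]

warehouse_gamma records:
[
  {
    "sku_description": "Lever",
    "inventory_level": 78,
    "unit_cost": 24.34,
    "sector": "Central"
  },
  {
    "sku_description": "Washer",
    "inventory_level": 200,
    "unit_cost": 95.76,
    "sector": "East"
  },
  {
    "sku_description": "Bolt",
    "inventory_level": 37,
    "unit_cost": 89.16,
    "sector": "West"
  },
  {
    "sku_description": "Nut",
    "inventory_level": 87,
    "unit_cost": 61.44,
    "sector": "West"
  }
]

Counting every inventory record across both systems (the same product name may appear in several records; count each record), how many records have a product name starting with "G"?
2

Schema mapping: "product_name" (warehouse_alpha) = "sku_description" (warehouse_gamma) = product name

Records with product name starting with "G" in warehouse_alpha: 2
Records with product name starting with "G" in warehouse_gamma: 0

Total: 2 + 0 = 2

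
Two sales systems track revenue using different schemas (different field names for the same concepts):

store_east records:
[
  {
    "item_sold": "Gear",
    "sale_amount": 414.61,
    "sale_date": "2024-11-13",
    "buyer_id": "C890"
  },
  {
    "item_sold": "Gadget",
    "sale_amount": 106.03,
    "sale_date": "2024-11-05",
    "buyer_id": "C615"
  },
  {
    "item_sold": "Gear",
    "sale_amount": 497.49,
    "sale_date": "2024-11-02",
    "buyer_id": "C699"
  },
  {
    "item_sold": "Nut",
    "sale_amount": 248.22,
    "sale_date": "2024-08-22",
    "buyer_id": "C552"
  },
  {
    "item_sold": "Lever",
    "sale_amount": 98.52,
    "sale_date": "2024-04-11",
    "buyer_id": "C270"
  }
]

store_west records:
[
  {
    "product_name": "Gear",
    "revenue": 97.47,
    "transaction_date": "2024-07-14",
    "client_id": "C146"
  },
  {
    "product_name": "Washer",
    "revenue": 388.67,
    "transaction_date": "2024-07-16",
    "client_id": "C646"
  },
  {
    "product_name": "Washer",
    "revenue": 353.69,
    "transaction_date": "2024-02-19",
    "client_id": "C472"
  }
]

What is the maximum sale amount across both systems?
497.49

Reconcile: "sale_amount" (store_east) = "revenue" (store_west) = sale amount

Maximum in store_east: 497.49
Maximum in store_west: 388.67

Overall maximum: max(497.49, 388.67) = 497.49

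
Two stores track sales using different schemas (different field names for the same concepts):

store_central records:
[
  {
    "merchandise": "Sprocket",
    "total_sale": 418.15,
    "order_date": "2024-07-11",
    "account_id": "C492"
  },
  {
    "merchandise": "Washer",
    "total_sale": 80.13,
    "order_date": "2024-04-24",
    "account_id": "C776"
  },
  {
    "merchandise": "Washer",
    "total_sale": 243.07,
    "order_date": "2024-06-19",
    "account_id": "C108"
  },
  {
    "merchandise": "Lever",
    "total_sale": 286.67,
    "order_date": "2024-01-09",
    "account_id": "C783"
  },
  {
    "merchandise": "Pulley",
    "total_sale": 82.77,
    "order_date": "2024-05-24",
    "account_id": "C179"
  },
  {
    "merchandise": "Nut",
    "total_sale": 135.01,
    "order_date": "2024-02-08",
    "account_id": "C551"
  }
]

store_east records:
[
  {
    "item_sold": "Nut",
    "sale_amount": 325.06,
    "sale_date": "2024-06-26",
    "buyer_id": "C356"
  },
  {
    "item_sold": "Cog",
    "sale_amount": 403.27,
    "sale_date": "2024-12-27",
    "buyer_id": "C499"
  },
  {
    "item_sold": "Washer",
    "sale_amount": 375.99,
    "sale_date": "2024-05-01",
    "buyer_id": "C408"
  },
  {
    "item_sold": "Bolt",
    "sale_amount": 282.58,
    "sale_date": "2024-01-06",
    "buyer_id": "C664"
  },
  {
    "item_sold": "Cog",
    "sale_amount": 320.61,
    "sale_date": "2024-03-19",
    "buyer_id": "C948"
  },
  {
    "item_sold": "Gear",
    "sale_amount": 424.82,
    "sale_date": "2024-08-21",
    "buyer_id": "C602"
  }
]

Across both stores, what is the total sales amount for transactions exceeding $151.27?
3080.22

Schema mapping: "total_sale" (store_central) = "sale_amount" (store_east) = sale amount

Sum of sales > $151.27 in store_central: 947.89
Sum of sales > $151.27 in store_east: 2132.33

Total: 947.89 + 2132.33 = 3080.22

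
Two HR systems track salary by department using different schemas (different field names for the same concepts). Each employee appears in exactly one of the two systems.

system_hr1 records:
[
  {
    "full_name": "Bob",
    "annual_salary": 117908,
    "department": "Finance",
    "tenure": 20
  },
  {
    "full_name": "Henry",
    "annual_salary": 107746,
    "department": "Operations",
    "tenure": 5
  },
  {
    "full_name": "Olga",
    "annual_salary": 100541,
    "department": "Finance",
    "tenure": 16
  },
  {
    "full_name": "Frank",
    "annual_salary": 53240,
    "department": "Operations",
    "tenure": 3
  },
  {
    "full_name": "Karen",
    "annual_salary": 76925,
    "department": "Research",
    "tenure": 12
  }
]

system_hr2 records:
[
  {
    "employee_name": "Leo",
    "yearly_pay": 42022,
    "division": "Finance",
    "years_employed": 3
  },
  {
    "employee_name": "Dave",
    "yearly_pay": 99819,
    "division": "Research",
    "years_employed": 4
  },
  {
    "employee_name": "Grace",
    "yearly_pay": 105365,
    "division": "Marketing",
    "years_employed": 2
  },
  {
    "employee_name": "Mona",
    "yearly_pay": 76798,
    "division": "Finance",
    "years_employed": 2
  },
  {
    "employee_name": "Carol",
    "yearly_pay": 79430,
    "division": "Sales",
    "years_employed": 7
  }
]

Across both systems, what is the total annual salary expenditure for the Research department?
176744

Schema mappings:
- "department" (system_hr1) = "division" (system_hr2) = department
- "annual_salary" (system_hr1) = "yearly_pay" (system_hr2) = salary

Research salaries from system_hr1: 76925
Research salaries from system_hr2: 99819

Total: 76925 + 99819 = 176744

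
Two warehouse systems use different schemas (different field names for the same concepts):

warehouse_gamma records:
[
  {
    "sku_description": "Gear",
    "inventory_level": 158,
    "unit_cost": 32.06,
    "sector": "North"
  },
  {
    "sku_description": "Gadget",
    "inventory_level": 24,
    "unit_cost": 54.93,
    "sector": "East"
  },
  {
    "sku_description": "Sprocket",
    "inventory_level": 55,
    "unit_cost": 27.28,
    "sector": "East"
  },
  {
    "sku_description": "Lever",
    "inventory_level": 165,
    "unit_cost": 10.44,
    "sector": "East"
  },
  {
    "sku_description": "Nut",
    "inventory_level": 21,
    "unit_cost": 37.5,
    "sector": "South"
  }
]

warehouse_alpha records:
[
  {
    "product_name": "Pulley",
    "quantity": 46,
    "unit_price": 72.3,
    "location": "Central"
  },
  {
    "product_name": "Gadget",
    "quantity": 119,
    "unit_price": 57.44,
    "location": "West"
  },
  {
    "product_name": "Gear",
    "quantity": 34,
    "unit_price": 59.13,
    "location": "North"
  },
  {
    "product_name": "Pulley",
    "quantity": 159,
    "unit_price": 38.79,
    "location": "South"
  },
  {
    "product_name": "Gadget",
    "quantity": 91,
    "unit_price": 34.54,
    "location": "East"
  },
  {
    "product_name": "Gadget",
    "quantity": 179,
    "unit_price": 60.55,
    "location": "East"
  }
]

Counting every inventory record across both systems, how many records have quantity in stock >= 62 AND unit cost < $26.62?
1

Schema mappings:
- "inventory_level" (warehouse_gamma) = "quantity" (warehouse_alpha) = quantity
- "unit_cost" (warehouse_gamma) = "unit_price" (warehouse_alpha) = unit cost

Records meeting both conditions in warehouse_gamma: 1
Records meeting both conditions in warehouse_alpha: 0

Total: 1 + 0 = 1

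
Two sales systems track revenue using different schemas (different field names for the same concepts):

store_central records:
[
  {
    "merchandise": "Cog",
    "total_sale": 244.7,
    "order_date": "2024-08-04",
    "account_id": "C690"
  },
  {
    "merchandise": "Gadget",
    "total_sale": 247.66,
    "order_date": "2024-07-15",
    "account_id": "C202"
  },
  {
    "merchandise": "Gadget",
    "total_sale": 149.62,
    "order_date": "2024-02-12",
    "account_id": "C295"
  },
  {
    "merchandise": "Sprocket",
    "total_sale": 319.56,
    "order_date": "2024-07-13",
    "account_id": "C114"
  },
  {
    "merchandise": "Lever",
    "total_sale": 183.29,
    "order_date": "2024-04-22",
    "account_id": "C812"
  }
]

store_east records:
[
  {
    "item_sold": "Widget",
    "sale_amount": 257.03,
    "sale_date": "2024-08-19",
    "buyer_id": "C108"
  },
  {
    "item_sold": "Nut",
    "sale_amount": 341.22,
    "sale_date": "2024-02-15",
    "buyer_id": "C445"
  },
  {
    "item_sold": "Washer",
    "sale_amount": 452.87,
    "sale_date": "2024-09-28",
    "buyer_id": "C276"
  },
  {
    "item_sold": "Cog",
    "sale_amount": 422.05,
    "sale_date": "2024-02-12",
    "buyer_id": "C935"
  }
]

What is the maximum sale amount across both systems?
452.87

Reconcile: "total_sale" (store_central) = "sale_amount" (store_east) = sale amount

Maximum in store_central: 319.56
Maximum in store_east: 452.87

Overall maximum: max(319.56, 452.87) = 452.87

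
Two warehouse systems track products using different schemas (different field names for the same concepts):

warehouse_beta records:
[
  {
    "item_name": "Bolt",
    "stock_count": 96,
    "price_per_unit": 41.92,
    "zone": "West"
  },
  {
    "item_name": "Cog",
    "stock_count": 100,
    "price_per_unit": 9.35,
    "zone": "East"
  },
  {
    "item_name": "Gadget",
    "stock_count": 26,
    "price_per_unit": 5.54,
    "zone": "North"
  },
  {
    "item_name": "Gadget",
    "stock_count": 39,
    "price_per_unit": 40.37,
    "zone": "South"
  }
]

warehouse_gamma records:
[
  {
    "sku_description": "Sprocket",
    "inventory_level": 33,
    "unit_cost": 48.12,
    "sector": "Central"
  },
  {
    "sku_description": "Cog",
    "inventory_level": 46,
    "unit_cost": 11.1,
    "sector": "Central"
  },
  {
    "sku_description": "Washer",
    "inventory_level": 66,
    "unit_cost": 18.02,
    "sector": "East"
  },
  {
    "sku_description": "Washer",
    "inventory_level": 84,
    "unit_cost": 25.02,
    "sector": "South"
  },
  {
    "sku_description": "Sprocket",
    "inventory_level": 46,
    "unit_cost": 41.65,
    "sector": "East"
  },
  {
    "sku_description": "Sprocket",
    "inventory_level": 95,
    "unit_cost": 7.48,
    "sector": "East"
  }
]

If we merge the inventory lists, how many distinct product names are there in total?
5

Schema mapping: "item_name" (warehouse_beta) = "sku_description" (warehouse_gamma) = product name

Products in warehouse_beta: ['Bolt', 'Cog', 'Gadget']
Products in warehouse_gamma: ['Cog', 'Sprocket', 'Washer']

Union (unique products): ['Bolt', 'Cog', 'Gadget', 'Sprocket', 'Washer']
Count: 5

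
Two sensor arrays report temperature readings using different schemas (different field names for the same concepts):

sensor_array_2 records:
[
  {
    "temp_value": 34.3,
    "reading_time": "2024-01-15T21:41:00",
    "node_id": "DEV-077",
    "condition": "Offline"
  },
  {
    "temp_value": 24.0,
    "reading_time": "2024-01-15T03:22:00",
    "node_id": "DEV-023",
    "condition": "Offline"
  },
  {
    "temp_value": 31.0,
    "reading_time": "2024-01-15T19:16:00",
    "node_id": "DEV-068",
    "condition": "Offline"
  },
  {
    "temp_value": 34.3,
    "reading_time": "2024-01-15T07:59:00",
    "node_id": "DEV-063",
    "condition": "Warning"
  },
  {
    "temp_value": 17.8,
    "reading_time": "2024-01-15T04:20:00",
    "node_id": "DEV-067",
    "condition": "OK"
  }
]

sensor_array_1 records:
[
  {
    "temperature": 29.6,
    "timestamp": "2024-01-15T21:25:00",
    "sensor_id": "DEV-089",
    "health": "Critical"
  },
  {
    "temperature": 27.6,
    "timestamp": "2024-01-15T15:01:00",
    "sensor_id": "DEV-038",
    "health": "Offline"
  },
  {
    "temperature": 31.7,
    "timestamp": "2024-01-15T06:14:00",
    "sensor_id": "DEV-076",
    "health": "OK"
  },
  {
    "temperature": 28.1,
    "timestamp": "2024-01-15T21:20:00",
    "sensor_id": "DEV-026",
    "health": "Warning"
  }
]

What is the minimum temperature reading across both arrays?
17.8

Schema mapping: "temp_value" (sensor_array_2) = "temperature" (sensor_array_1) = temperature reading

Minimum in sensor_array_2: 17.8
Minimum in sensor_array_1: 27.6

Overall minimum: min(17.8, 27.6) = 17.8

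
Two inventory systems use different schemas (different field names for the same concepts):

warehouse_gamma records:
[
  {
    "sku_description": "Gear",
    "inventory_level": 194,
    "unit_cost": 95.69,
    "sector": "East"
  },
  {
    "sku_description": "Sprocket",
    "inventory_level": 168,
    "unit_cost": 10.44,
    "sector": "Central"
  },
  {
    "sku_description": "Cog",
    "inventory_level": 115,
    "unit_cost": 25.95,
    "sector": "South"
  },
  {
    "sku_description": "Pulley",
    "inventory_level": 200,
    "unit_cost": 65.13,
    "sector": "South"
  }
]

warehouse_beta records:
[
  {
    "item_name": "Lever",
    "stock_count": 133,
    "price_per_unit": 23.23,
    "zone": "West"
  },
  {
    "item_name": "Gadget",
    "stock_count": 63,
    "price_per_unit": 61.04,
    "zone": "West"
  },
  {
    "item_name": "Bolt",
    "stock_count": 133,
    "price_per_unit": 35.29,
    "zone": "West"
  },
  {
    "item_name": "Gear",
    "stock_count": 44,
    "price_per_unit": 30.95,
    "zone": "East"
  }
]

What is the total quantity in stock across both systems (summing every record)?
1050

To reconcile these schemas, identify the field holding the quantity in stock in each system:
1. In warehouse_gamma it is "inventory_level"
2. In warehouse_beta it is "stock_count"

From warehouse_gamma: 194 + 168 + 115 + 200 = 677
From warehouse_beta: 133 + 63 + 133 + 44 = 373

Total: 677 + 373 = 1050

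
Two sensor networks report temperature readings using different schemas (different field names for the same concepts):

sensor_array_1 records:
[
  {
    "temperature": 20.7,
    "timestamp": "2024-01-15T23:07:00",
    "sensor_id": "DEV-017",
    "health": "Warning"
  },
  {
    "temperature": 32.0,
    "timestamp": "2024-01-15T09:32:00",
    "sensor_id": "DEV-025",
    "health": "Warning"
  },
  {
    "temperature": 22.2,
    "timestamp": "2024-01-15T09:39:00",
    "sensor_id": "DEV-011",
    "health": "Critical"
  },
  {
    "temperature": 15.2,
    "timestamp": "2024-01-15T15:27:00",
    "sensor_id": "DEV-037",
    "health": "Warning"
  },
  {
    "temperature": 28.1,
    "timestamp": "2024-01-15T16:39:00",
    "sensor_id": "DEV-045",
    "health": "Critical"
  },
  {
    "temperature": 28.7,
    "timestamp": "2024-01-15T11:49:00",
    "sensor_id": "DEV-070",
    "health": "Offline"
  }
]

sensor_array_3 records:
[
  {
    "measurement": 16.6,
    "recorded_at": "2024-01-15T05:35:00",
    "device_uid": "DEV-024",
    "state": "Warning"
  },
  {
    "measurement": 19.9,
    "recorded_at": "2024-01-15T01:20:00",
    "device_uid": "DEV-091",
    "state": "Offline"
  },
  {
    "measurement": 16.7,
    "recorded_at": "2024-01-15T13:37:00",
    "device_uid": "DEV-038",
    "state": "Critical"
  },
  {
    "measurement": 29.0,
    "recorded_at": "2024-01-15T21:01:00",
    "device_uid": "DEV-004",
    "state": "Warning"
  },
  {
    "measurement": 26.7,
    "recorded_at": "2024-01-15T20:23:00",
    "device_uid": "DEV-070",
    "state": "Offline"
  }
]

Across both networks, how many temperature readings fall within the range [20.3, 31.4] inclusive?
6

Schema mapping: "temperature" (sensor_array_1) = "measurement" (sensor_array_3) = temperature

Readings in [20.3, 31.4] from sensor_array_1: 4
Readings in [20.3, 31.4] from sensor_array_3: 2

Total count: 4 + 2 = 6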